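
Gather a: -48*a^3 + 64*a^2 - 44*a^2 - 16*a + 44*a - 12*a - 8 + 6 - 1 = -48*a^3 + 20*a^2 + 16*a - 3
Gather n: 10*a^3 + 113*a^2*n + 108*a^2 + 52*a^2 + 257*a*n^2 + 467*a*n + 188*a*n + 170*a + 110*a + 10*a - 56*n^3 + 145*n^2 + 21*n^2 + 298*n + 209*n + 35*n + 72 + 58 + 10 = 10*a^3 + 160*a^2 + 290*a - 56*n^3 + n^2*(257*a + 166) + n*(113*a^2 + 655*a + 542) + 140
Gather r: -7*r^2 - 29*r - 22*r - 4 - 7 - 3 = -7*r^2 - 51*r - 14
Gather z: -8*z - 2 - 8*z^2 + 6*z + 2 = -8*z^2 - 2*z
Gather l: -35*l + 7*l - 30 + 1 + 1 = -28*l - 28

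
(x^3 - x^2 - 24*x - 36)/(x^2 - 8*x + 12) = (x^2 + 5*x + 6)/(x - 2)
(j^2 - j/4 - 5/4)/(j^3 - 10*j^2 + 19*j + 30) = (j - 5/4)/(j^2 - 11*j + 30)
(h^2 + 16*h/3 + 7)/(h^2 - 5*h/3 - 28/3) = (h + 3)/(h - 4)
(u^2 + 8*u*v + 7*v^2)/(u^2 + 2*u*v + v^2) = (u + 7*v)/(u + v)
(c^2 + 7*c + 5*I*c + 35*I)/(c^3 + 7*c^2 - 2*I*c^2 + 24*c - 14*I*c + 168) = (c + 5*I)/(c^2 - 2*I*c + 24)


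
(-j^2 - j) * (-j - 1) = j^3 + 2*j^2 + j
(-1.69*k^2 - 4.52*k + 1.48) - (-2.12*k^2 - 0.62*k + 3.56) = 0.43*k^2 - 3.9*k - 2.08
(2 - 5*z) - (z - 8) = 10 - 6*z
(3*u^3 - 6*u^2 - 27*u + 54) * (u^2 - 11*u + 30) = 3*u^5 - 39*u^4 + 129*u^3 + 171*u^2 - 1404*u + 1620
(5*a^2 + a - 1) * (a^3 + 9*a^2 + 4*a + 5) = 5*a^5 + 46*a^4 + 28*a^3 + 20*a^2 + a - 5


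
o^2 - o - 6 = (o - 3)*(o + 2)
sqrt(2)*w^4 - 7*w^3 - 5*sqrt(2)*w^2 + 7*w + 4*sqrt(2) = (w - 1)*(w + 1)*(w - 4*sqrt(2))*(sqrt(2)*w + 1)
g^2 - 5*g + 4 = (g - 4)*(g - 1)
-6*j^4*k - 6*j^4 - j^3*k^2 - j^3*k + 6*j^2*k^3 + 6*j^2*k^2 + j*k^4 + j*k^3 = (-j + k)*(j + k)*(6*j + k)*(j*k + j)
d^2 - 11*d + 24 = (d - 8)*(d - 3)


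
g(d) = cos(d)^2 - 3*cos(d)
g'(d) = -2*sin(d)*cos(d) + 3*sin(d)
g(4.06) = 2.19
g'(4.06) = -3.35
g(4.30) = 1.36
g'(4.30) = -3.48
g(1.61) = 0.12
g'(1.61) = 3.08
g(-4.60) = 0.35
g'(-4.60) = 3.20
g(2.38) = 2.70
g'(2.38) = 3.07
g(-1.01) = -1.31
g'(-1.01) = -1.64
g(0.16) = -1.99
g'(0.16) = 0.16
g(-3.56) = 3.58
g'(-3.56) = 1.96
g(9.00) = 3.56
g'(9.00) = 1.99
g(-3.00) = 3.95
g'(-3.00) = -0.70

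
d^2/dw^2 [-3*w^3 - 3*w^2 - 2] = -18*w - 6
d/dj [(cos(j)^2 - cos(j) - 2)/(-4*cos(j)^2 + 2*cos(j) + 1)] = (14*cos(j) + cos(2*j) - 2)*sin(j)/(4*sin(j)^2 + 2*cos(j) - 3)^2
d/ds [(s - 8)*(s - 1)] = 2*s - 9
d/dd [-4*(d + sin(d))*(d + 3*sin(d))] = -16*d*cos(d) - 8*d - 16*sin(d) - 12*sin(2*d)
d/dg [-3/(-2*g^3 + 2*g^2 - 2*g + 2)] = 3*(-3*g^2 + 2*g - 1)/(2*(g^3 - g^2 + g - 1)^2)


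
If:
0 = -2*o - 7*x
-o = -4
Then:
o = 4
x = -8/7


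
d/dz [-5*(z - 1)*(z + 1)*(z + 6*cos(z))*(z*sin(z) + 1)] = 5*(1 - z)*(z + 6*cos(z))*(z*sin(z) + 1) - 5*(z - 1)*(z + 1)*(z + 6*cos(z))*(z*cos(z) + sin(z)) + 5*(z - 1)*(z + 1)*(z*sin(z) + 1)*(6*sin(z) - 1) - 5*(z + 1)*(z + 6*cos(z))*(z*sin(z) + 1)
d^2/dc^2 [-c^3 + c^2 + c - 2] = 2 - 6*c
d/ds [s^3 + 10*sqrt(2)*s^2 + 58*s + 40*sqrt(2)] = 3*s^2 + 20*sqrt(2)*s + 58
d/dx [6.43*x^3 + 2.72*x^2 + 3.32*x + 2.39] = 19.29*x^2 + 5.44*x + 3.32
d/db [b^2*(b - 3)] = 3*b*(b - 2)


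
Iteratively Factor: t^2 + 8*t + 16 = (t + 4)*(t + 4)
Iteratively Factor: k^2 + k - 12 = (k - 3)*(k + 4)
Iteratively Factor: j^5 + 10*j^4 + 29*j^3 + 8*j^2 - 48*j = (j + 3)*(j^4 + 7*j^3 + 8*j^2 - 16*j) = j*(j + 3)*(j^3 + 7*j^2 + 8*j - 16) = j*(j - 1)*(j + 3)*(j^2 + 8*j + 16) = j*(j - 1)*(j + 3)*(j + 4)*(j + 4)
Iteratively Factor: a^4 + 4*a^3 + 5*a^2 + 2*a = (a)*(a^3 + 4*a^2 + 5*a + 2) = a*(a + 1)*(a^2 + 3*a + 2) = a*(a + 1)*(a + 2)*(a + 1)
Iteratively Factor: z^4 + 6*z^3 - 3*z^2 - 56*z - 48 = (z - 3)*(z^3 + 9*z^2 + 24*z + 16) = (z - 3)*(z + 4)*(z^2 + 5*z + 4) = (z - 3)*(z + 4)^2*(z + 1)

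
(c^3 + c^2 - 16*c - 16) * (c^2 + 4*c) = c^5 + 5*c^4 - 12*c^3 - 80*c^2 - 64*c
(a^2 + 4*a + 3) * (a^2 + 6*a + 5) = a^4 + 10*a^3 + 32*a^2 + 38*a + 15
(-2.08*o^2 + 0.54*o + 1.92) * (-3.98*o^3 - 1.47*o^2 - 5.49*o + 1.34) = 8.2784*o^5 + 0.9084*o^4 + 2.9838*o^3 - 8.5742*o^2 - 9.8172*o + 2.5728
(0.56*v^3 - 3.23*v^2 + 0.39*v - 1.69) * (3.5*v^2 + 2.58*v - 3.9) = 1.96*v^5 - 9.8602*v^4 - 9.1524*v^3 + 7.6882*v^2 - 5.8812*v + 6.591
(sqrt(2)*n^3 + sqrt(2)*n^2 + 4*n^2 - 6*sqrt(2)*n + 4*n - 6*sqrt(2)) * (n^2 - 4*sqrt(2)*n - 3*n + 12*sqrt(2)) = sqrt(2)*n^5 - 4*n^4 - 2*sqrt(2)*n^4 - 25*sqrt(2)*n^3 + 8*n^3 + 60*n^2 + 44*sqrt(2)*n^2 - 96*n + 66*sqrt(2)*n - 144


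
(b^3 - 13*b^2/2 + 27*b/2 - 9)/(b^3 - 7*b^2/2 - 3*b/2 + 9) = (2*b - 3)/(2*b + 3)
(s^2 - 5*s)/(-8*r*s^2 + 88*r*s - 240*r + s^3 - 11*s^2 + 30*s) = -s/(8*r*s - 48*r - s^2 + 6*s)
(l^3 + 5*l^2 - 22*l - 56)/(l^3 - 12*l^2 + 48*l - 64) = (l^2 + 9*l + 14)/(l^2 - 8*l + 16)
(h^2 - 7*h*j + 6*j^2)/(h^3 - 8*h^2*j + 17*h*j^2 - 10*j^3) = (h - 6*j)/(h^2 - 7*h*j + 10*j^2)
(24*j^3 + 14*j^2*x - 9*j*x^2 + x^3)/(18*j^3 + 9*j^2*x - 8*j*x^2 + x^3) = (-4*j + x)/(-3*j + x)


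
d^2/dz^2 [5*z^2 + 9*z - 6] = 10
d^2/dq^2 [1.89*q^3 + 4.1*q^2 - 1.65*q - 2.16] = 11.34*q + 8.2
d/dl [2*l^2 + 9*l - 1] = 4*l + 9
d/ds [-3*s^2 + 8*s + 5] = 8 - 6*s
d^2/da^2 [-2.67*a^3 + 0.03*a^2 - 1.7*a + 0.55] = 0.06 - 16.02*a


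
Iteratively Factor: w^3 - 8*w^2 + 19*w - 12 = (w - 3)*(w^2 - 5*w + 4) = (w - 3)*(w - 1)*(w - 4)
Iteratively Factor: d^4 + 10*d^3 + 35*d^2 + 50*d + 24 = (d + 4)*(d^3 + 6*d^2 + 11*d + 6) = (d + 2)*(d + 4)*(d^2 + 4*d + 3) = (d + 1)*(d + 2)*(d + 4)*(d + 3)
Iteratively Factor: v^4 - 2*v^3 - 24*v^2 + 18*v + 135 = (v + 3)*(v^3 - 5*v^2 - 9*v + 45) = (v - 5)*(v + 3)*(v^2 - 9) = (v - 5)*(v - 3)*(v + 3)*(v + 3)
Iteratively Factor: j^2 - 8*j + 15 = (j - 3)*(j - 5)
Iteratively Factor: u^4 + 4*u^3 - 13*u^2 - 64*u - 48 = (u + 4)*(u^3 - 13*u - 12) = (u + 1)*(u + 4)*(u^2 - u - 12) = (u + 1)*(u + 3)*(u + 4)*(u - 4)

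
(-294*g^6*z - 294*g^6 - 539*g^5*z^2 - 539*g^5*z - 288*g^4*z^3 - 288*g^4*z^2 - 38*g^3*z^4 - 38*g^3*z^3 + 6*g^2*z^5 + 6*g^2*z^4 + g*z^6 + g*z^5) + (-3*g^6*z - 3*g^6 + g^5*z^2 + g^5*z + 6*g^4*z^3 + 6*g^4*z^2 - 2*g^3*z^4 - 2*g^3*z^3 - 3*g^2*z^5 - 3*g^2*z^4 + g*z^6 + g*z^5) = -297*g^6*z - 297*g^6 - 538*g^5*z^2 - 538*g^5*z - 282*g^4*z^3 - 282*g^4*z^2 - 40*g^3*z^4 - 40*g^3*z^3 + 3*g^2*z^5 + 3*g^2*z^4 + 2*g*z^6 + 2*g*z^5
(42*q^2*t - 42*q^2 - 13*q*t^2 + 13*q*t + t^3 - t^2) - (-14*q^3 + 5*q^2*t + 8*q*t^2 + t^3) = 14*q^3 + 37*q^2*t - 42*q^2 - 21*q*t^2 + 13*q*t - t^2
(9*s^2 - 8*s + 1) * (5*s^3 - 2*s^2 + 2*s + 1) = 45*s^5 - 58*s^4 + 39*s^3 - 9*s^2 - 6*s + 1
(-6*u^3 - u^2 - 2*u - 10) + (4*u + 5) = -6*u^3 - u^2 + 2*u - 5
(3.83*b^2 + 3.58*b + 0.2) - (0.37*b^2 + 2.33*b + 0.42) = 3.46*b^2 + 1.25*b - 0.22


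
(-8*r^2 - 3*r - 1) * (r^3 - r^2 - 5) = -8*r^5 + 5*r^4 + 2*r^3 + 41*r^2 + 15*r + 5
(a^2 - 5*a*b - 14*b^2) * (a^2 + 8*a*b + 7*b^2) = a^4 + 3*a^3*b - 47*a^2*b^2 - 147*a*b^3 - 98*b^4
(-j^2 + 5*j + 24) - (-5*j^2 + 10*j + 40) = 4*j^2 - 5*j - 16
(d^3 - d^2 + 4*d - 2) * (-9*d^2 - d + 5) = -9*d^5 + 8*d^4 - 30*d^3 + 9*d^2 + 22*d - 10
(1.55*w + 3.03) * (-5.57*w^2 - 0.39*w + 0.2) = -8.6335*w^3 - 17.4816*w^2 - 0.8717*w + 0.606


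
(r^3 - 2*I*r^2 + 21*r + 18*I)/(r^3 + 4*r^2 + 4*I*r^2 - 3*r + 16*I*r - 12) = (r - 6*I)/(r + 4)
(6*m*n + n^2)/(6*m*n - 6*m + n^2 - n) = n/(n - 1)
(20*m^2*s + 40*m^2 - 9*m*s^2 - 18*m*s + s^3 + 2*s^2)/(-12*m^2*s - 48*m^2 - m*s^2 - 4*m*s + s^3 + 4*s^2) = (-5*m*s - 10*m + s^2 + 2*s)/(3*m*s + 12*m + s^2 + 4*s)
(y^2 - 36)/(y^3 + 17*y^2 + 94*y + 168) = (y - 6)/(y^2 + 11*y + 28)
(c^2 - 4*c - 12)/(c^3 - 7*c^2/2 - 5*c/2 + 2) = 2*(c^2 - 4*c - 12)/(2*c^3 - 7*c^2 - 5*c + 4)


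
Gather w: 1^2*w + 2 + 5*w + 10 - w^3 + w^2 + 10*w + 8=-w^3 + w^2 + 16*w + 20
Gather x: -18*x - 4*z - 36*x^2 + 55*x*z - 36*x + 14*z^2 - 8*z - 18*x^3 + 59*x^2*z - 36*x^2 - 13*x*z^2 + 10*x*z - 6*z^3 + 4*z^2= -18*x^3 + x^2*(59*z - 72) + x*(-13*z^2 + 65*z - 54) - 6*z^3 + 18*z^2 - 12*z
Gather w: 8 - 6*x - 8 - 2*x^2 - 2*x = -2*x^2 - 8*x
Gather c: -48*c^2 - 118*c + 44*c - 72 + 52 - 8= -48*c^2 - 74*c - 28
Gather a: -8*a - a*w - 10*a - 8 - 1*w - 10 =a*(-w - 18) - w - 18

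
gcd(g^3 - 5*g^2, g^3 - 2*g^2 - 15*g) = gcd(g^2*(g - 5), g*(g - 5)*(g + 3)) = g^2 - 5*g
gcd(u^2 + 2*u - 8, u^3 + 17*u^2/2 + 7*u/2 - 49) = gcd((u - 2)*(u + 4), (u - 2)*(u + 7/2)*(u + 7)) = u - 2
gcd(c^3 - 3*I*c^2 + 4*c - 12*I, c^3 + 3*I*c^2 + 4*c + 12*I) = c^2 + 4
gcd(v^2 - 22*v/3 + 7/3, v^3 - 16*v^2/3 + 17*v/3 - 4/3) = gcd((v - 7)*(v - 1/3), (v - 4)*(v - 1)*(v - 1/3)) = v - 1/3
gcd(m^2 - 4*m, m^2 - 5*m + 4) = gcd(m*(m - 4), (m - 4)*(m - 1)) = m - 4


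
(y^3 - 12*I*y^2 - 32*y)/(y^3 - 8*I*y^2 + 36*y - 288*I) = y*(y - 4*I)/(y^2 + 36)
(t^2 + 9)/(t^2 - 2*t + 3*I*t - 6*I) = (t - 3*I)/(t - 2)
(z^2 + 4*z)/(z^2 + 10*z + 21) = z*(z + 4)/(z^2 + 10*z + 21)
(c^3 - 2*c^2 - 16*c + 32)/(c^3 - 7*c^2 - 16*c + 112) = (c - 2)/(c - 7)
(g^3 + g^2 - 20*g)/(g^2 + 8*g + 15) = g*(g - 4)/(g + 3)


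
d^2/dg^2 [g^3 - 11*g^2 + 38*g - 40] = 6*g - 22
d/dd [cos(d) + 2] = -sin(d)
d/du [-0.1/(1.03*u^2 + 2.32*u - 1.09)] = (0.206*u + 0.232)/(1.03*u^2 + 2.32*u - 1.09)^2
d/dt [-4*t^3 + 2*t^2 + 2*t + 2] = -12*t^2 + 4*t + 2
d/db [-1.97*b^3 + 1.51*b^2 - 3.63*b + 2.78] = -5.91*b^2 + 3.02*b - 3.63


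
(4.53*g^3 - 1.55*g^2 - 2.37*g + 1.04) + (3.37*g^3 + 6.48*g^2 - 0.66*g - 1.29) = 7.9*g^3 + 4.93*g^2 - 3.03*g - 0.25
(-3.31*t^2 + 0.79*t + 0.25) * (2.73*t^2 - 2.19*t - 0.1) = -9.0363*t^4 + 9.4056*t^3 - 0.7166*t^2 - 0.6265*t - 0.025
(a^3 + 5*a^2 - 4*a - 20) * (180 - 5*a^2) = -5*a^5 - 25*a^4 + 200*a^3 + 1000*a^2 - 720*a - 3600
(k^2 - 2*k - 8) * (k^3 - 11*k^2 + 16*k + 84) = k^5 - 13*k^4 + 30*k^3 + 140*k^2 - 296*k - 672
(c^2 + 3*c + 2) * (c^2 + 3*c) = c^4 + 6*c^3 + 11*c^2 + 6*c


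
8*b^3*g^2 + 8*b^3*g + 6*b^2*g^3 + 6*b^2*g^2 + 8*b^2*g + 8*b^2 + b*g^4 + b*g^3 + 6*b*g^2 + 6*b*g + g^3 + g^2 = (2*b + g)*(4*b + g)*(g + 1)*(b*g + 1)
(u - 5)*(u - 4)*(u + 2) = u^3 - 7*u^2 + 2*u + 40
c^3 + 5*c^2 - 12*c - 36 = (c - 3)*(c + 2)*(c + 6)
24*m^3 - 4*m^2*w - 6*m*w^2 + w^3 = (-6*m + w)*(-2*m + w)*(2*m + w)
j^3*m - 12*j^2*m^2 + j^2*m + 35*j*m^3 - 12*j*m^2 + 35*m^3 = (j - 7*m)*(j - 5*m)*(j*m + m)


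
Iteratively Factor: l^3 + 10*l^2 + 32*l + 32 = (l + 2)*(l^2 + 8*l + 16) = (l + 2)*(l + 4)*(l + 4)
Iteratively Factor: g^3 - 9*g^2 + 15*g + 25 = (g - 5)*(g^2 - 4*g - 5) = (g - 5)*(g + 1)*(g - 5)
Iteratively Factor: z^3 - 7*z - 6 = (z + 2)*(z^2 - 2*z - 3) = (z - 3)*(z + 2)*(z + 1)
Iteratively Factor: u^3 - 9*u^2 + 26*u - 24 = (u - 2)*(u^2 - 7*u + 12) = (u - 4)*(u - 2)*(u - 3)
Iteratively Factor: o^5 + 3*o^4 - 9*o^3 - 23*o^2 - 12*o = (o + 4)*(o^4 - o^3 - 5*o^2 - 3*o) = (o + 1)*(o + 4)*(o^3 - 2*o^2 - 3*o) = o*(o + 1)*(o + 4)*(o^2 - 2*o - 3) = o*(o - 3)*(o + 1)*(o + 4)*(o + 1)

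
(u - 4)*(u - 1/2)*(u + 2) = u^3 - 5*u^2/2 - 7*u + 4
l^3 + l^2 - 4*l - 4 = (l - 2)*(l + 1)*(l + 2)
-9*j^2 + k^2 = (-3*j + k)*(3*j + k)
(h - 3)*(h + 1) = h^2 - 2*h - 3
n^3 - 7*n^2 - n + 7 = (n - 7)*(n - 1)*(n + 1)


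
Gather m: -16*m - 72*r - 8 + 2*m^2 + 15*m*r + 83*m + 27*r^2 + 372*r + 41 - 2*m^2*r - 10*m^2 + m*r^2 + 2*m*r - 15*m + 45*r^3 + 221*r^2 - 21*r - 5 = m^2*(-2*r - 8) + m*(r^2 + 17*r + 52) + 45*r^3 + 248*r^2 + 279*r + 28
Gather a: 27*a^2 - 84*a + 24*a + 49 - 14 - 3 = 27*a^2 - 60*a + 32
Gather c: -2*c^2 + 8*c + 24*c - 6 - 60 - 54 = -2*c^2 + 32*c - 120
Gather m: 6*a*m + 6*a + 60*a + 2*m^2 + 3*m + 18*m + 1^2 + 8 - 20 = 66*a + 2*m^2 + m*(6*a + 21) - 11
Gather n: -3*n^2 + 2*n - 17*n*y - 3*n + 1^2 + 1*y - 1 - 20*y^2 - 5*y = -3*n^2 + n*(-17*y - 1) - 20*y^2 - 4*y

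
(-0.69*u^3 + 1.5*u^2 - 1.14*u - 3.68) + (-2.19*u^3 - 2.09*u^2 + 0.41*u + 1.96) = -2.88*u^3 - 0.59*u^2 - 0.73*u - 1.72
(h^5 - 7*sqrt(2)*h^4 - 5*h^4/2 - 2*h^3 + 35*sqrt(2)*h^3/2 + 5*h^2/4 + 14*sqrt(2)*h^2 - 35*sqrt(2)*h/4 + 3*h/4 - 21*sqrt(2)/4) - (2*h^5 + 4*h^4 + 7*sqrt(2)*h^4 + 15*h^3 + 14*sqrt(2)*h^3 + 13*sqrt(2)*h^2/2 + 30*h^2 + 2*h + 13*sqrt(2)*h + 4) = -h^5 - 14*sqrt(2)*h^4 - 13*h^4/2 - 17*h^3 + 7*sqrt(2)*h^3/2 - 115*h^2/4 + 15*sqrt(2)*h^2/2 - 87*sqrt(2)*h/4 - 5*h/4 - 21*sqrt(2)/4 - 4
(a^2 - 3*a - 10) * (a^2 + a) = a^4 - 2*a^3 - 13*a^2 - 10*a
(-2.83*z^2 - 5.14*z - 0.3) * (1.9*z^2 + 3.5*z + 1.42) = -5.377*z^4 - 19.671*z^3 - 22.5786*z^2 - 8.3488*z - 0.426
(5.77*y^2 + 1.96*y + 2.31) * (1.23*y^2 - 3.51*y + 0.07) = 7.0971*y^4 - 17.8419*y^3 - 3.6344*y^2 - 7.9709*y + 0.1617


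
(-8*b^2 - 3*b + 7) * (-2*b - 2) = 16*b^3 + 22*b^2 - 8*b - 14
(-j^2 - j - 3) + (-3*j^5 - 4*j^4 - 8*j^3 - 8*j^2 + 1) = -3*j^5 - 4*j^4 - 8*j^3 - 9*j^2 - j - 2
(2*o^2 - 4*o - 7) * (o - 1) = 2*o^3 - 6*o^2 - 3*o + 7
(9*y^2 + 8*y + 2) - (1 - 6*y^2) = 15*y^2 + 8*y + 1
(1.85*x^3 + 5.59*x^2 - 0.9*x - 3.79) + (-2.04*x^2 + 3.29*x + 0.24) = 1.85*x^3 + 3.55*x^2 + 2.39*x - 3.55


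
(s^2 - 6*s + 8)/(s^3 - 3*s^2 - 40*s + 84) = (s - 4)/(s^2 - s - 42)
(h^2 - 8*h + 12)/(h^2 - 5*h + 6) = (h - 6)/(h - 3)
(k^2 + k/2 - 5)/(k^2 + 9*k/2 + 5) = (k - 2)/(k + 2)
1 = 1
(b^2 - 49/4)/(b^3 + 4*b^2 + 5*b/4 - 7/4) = (2*b - 7)/(2*b^2 + b - 1)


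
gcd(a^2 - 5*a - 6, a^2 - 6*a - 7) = a + 1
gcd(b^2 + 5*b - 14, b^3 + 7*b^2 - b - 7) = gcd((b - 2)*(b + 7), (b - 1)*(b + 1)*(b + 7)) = b + 7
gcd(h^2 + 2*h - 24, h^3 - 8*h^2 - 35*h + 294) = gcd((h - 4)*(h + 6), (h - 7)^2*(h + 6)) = h + 6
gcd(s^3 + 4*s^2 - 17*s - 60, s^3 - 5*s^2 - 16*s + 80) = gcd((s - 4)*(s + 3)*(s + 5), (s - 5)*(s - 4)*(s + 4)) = s - 4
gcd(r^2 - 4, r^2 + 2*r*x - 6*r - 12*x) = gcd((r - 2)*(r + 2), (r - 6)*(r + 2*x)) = 1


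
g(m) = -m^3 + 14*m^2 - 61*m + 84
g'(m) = -3*m^2 + 28*m - 61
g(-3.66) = 543.83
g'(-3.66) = -203.67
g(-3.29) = 471.84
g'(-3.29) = -185.59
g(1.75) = 14.77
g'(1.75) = -21.19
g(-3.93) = 600.66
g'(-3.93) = -217.37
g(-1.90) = 257.30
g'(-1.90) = -125.03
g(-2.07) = 279.13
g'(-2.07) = -131.81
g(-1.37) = 196.42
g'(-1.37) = -104.99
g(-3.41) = 494.46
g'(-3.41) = -191.36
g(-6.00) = 1170.00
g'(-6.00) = -337.00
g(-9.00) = 2496.00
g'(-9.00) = -556.00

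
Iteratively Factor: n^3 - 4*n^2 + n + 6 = (n - 3)*(n^2 - n - 2) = (n - 3)*(n + 1)*(n - 2)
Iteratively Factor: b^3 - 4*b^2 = (b)*(b^2 - 4*b) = b*(b - 4)*(b)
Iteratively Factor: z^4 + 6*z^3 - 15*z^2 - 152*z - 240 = (z + 3)*(z^3 + 3*z^2 - 24*z - 80) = (z - 5)*(z + 3)*(z^2 + 8*z + 16) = (z - 5)*(z + 3)*(z + 4)*(z + 4)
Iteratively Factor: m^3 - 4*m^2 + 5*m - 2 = (m - 1)*(m^2 - 3*m + 2) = (m - 1)^2*(m - 2)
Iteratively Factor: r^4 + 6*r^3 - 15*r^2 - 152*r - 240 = (r + 4)*(r^3 + 2*r^2 - 23*r - 60) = (r + 4)^2*(r^2 - 2*r - 15) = (r + 3)*(r + 4)^2*(r - 5)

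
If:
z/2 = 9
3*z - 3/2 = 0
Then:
No Solution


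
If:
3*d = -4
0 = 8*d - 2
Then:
No Solution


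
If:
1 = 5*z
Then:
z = 1/5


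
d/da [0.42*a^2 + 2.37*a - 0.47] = 0.84*a + 2.37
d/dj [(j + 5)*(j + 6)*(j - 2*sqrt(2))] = 3*j^2 - 4*sqrt(2)*j + 22*j - 22*sqrt(2) + 30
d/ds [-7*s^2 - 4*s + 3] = -14*s - 4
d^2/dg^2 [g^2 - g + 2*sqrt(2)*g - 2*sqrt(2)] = 2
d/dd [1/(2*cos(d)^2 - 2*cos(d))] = (-sin(d)/(2*cos(d)^2) + tan(d))/(cos(d) - 1)^2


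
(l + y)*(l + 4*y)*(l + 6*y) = l^3 + 11*l^2*y + 34*l*y^2 + 24*y^3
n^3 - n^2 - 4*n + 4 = (n - 2)*(n - 1)*(n + 2)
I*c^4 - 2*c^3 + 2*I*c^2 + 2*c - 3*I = (c - 1)*(c + 1)*(c + 3*I)*(I*c + 1)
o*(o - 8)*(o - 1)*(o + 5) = o^4 - 4*o^3 - 37*o^2 + 40*o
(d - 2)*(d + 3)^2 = d^3 + 4*d^2 - 3*d - 18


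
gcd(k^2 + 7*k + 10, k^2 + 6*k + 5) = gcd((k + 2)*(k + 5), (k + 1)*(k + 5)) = k + 5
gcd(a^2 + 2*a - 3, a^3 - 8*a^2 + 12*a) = 1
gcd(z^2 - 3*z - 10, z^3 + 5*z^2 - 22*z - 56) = z + 2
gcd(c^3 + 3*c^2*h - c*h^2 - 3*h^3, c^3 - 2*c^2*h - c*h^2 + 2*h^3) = c^2 - h^2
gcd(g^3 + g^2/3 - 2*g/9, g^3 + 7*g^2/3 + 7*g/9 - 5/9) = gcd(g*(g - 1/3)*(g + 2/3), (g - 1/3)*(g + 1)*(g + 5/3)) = g - 1/3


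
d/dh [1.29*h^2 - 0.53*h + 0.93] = 2.58*h - 0.53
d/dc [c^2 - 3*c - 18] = 2*c - 3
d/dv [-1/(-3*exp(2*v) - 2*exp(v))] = 2*(-3*exp(v) - 1)*exp(-v)/(3*exp(v) + 2)^2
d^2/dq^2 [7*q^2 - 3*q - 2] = 14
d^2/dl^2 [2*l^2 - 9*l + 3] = 4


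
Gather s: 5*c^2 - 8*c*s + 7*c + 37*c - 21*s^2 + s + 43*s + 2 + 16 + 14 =5*c^2 + 44*c - 21*s^2 + s*(44 - 8*c) + 32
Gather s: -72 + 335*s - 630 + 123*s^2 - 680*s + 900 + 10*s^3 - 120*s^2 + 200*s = 10*s^3 + 3*s^2 - 145*s + 198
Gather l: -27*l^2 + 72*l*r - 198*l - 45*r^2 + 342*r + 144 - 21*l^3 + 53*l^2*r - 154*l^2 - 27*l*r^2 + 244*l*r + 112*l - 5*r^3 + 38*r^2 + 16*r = -21*l^3 + l^2*(53*r - 181) + l*(-27*r^2 + 316*r - 86) - 5*r^3 - 7*r^2 + 358*r + 144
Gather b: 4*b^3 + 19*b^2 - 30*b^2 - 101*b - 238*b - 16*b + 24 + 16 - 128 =4*b^3 - 11*b^2 - 355*b - 88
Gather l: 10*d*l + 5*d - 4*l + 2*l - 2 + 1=5*d + l*(10*d - 2) - 1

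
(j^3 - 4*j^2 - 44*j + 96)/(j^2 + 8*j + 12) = (j^2 - 10*j + 16)/(j + 2)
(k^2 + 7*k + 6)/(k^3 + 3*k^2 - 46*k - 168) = (k + 1)/(k^2 - 3*k - 28)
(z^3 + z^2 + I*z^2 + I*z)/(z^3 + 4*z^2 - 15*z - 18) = z*(z + I)/(z^2 + 3*z - 18)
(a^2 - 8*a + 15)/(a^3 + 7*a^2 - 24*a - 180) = (a - 3)/(a^2 + 12*a + 36)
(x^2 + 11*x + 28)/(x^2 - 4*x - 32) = (x + 7)/(x - 8)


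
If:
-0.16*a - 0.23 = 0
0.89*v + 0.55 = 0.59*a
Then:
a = -1.44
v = -1.57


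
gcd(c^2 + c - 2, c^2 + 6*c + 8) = c + 2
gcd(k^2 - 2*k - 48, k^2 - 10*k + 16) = k - 8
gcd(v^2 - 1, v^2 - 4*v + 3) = v - 1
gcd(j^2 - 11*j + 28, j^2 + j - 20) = j - 4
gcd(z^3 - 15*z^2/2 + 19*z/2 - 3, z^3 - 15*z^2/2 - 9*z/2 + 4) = z - 1/2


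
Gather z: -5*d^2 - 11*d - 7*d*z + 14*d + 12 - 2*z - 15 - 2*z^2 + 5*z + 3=-5*d^2 + 3*d - 2*z^2 + z*(3 - 7*d)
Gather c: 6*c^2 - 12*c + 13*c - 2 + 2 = 6*c^2 + c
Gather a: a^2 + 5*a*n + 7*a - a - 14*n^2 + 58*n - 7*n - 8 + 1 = a^2 + a*(5*n + 6) - 14*n^2 + 51*n - 7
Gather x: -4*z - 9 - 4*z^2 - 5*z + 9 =-4*z^2 - 9*z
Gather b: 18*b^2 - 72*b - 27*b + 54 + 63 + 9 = 18*b^2 - 99*b + 126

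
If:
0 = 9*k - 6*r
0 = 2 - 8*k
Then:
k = 1/4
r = 3/8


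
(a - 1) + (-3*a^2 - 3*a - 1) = -3*a^2 - 2*a - 2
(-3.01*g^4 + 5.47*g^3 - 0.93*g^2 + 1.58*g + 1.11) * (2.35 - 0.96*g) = 2.8896*g^5 - 12.3247*g^4 + 13.7473*g^3 - 3.7023*g^2 + 2.6474*g + 2.6085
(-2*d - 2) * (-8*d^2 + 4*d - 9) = 16*d^3 + 8*d^2 + 10*d + 18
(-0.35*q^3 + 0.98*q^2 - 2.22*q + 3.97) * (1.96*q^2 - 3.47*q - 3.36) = -0.686*q^5 + 3.1353*q^4 - 6.5758*q^3 + 12.1918*q^2 - 6.3167*q - 13.3392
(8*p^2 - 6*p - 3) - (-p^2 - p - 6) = 9*p^2 - 5*p + 3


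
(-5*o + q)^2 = 25*o^2 - 10*o*q + q^2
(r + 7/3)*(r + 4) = r^2 + 19*r/3 + 28/3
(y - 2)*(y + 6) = y^2 + 4*y - 12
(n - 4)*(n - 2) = n^2 - 6*n + 8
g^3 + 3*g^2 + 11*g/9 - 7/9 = (g - 1/3)*(g + 1)*(g + 7/3)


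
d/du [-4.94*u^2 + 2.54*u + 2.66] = 2.54 - 9.88*u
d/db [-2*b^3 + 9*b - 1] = 9 - 6*b^2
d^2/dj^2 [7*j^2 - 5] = 14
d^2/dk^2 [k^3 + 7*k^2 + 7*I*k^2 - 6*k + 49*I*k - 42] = 6*k + 14 + 14*I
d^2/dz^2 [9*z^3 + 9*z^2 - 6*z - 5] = 54*z + 18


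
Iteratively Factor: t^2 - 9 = (t - 3)*(t + 3)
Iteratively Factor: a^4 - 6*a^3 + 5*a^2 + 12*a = (a - 4)*(a^3 - 2*a^2 - 3*a) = (a - 4)*(a + 1)*(a^2 - 3*a) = a*(a - 4)*(a + 1)*(a - 3)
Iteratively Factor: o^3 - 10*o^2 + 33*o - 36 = (o - 3)*(o^2 - 7*o + 12) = (o - 3)^2*(o - 4)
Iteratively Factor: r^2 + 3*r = (r)*(r + 3)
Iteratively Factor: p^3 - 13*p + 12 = (p + 4)*(p^2 - 4*p + 3) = (p - 3)*(p + 4)*(p - 1)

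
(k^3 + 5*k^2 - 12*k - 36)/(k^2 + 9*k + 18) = (k^2 - k - 6)/(k + 3)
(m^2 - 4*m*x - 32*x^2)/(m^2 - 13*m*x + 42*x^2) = (m^2 - 4*m*x - 32*x^2)/(m^2 - 13*m*x + 42*x^2)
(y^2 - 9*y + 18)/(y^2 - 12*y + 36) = (y - 3)/(y - 6)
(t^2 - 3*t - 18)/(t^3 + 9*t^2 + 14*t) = (t^2 - 3*t - 18)/(t*(t^2 + 9*t + 14))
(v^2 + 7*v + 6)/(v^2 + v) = (v + 6)/v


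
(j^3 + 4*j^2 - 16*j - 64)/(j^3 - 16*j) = (j + 4)/j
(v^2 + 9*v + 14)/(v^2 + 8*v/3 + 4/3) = 3*(v + 7)/(3*v + 2)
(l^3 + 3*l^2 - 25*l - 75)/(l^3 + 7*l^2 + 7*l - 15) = (l - 5)/(l - 1)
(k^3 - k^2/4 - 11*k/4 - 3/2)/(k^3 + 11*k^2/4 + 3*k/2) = (k^2 - k - 2)/(k*(k + 2))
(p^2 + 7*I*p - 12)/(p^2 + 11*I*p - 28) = (p + 3*I)/(p + 7*I)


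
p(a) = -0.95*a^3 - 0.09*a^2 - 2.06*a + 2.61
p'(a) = -2.85*a^2 - 0.18*a - 2.06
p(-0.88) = 5.00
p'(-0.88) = -4.11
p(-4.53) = 98.41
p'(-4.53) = -59.73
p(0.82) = 0.34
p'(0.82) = -4.12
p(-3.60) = 53.18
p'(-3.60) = -38.35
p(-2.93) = 31.77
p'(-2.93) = -26.00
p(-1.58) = 9.39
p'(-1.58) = -8.89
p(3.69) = -53.95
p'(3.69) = -41.53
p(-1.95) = 13.33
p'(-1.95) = -12.55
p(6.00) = -218.19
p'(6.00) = -105.74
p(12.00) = -1676.67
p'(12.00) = -414.62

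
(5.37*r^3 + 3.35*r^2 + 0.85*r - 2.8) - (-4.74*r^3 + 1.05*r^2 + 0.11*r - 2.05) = 10.11*r^3 + 2.3*r^2 + 0.74*r - 0.75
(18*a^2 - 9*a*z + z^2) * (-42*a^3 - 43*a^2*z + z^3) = -756*a^5 - 396*a^4*z + 345*a^3*z^2 - 25*a^2*z^3 - 9*a*z^4 + z^5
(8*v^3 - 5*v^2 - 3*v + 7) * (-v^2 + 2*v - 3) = -8*v^5 + 21*v^4 - 31*v^3 + 2*v^2 + 23*v - 21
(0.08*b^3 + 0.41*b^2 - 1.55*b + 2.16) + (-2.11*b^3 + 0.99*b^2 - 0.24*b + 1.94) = -2.03*b^3 + 1.4*b^2 - 1.79*b + 4.1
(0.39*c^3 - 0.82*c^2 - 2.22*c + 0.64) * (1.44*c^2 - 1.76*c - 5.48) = 0.5616*c^5 - 1.8672*c^4 - 3.8908*c^3 + 9.3224*c^2 + 11.0392*c - 3.5072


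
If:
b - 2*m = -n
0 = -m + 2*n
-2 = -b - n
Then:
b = 3/2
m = 1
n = 1/2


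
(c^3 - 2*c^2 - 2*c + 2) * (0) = 0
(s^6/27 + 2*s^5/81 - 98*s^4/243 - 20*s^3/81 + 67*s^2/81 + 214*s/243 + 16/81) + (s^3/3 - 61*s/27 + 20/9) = s^6/27 + 2*s^5/81 - 98*s^4/243 + 7*s^3/81 + 67*s^2/81 - 335*s/243 + 196/81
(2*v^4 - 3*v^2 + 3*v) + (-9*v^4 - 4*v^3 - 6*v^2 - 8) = -7*v^4 - 4*v^3 - 9*v^2 + 3*v - 8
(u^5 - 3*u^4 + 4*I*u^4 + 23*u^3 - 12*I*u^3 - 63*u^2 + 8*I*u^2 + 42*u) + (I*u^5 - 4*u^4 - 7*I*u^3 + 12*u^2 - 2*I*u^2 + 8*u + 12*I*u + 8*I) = u^5 + I*u^5 - 7*u^4 + 4*I*u^4 + 23*u^3 - 19*I*u^3 - 51*u^2 + 6*I*u^2 + 50*u + 12*I*u + 8*I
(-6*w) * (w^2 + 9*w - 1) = -6*w^3 - 54*w^2 + 6*w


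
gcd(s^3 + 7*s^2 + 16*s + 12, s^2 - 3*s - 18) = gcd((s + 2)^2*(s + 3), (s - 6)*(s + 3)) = s + 3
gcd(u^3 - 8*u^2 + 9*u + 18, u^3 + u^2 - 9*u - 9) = u^2 - 2*u - 3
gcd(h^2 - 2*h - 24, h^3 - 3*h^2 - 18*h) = h - 6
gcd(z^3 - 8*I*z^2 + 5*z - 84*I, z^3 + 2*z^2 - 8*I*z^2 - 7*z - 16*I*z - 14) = z - 7*I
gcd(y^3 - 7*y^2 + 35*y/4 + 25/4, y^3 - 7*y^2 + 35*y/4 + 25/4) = y^3 - 7*y^2 + 35*y/4 + 25/4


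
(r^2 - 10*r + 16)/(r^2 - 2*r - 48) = (r - 2)/(r + 6)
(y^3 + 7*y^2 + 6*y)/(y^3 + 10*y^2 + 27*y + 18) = y/(y + 3)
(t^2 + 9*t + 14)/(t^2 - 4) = (t + 7)/(t - 2)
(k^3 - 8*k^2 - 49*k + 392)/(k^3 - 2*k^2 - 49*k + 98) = (k - 8)/(k - 2)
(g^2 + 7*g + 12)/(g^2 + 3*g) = (g + 4)/g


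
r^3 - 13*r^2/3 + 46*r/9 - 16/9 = (r - 8/3)*(r - 1)*(r - 2/3)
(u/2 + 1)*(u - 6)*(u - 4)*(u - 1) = u^4/2 - 9*u^3/2 + 6*u^2 + 22*u - 24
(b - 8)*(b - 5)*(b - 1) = b^3 - 14*b^2 + 53*b - 40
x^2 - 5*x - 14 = (x - 7)*(x + 2)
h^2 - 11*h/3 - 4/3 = (h - 4)*(h + 1/3)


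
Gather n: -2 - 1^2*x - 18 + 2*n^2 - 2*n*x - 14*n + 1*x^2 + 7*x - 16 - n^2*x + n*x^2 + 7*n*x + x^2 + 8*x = n^2*(2 - x) + n*(x^2 + 5*x - 14) + 2*x^2 + 14*x - 36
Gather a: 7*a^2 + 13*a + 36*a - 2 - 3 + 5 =7*a^2 + 49*a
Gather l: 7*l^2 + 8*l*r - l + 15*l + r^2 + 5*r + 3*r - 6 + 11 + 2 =7*l^2 + l*(8*r + 14) + r^2 + 8*r + 7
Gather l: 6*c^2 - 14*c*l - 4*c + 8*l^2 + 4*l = 6*c^2 - 4*c + 8*l^2 + l*(4 - 14*c)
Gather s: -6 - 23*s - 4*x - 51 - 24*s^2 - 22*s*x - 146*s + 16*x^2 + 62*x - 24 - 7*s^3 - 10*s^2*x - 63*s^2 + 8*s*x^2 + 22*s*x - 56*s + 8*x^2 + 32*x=-7*s^3 + s^2*(-10*x - 87) + s*(8*x^2 - 225) + 24*x^2 + 90*x - 81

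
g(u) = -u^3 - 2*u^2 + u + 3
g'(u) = -3*u^2 - 4*u + 1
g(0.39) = 3.03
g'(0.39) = -1.02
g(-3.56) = 19.21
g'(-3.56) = -22.78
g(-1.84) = 0.62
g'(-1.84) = -1.80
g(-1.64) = 0.39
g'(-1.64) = -0.51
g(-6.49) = 185.63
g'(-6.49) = -99.40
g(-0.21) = 2.71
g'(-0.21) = 1.71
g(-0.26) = 2.62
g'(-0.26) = 1.84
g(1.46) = -2.92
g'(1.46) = -11.23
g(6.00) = -279.00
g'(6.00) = -131.00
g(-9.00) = 561.00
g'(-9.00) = -206.00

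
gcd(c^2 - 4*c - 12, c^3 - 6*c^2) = c - 6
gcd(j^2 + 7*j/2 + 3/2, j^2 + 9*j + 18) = j + 3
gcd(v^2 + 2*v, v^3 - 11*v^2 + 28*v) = v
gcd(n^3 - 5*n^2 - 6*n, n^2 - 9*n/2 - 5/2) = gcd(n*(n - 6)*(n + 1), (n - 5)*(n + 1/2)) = 1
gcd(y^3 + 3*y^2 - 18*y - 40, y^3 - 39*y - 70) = y^2 + 7*y + 10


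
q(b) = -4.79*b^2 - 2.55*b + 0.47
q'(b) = -9.58*b - 2.55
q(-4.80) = -97.65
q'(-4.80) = 43.43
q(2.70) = -41.33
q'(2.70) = -28.42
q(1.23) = -9.91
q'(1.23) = -14.33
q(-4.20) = -73.32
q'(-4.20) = 37.69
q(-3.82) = -59.69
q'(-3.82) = 34.05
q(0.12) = 0.10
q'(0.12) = -3.70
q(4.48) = -107.09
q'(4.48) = -45.47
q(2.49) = -35.58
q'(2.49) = -26.40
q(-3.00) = -34.99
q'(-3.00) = 26.19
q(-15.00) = -1039.03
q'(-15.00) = 141.15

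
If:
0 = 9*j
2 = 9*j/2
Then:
No Solution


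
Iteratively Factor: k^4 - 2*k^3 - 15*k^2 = (k)*(k^3 - 2*k^2 - 15*k) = k^2*(k^2 - 2*k - 15) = k^2*(k - 5)*(k + 3)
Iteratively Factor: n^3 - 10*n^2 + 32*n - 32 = (n - 2)*(n^2 - 8*n + 16) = (n - 4)*(n - 2)*(n - 4)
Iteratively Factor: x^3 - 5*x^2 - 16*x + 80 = (x - 4)*(x^2 - x - 20) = (x - 5)*(x - 4)*(x + 4)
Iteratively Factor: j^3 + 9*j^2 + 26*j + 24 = (j + 2)*(j^2 + 7*j + 12) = (j + 2)*(j + 4)*(j + 3)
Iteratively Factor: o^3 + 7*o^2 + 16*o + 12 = (o + 2)*(o^2 + 5*o + 6) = (o + 2)^2*(o + 3)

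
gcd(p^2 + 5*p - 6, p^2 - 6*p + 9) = 1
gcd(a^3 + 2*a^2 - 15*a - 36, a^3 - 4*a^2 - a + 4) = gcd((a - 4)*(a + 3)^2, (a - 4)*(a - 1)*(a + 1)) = a - 4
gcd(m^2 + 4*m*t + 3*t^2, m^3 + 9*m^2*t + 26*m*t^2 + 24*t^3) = m + 3*t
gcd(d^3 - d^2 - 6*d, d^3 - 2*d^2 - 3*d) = d^2 - 3*d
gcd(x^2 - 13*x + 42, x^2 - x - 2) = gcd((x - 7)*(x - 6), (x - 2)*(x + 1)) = 1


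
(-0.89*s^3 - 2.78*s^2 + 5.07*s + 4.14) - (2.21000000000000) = -0.89*s^3 - 2.78*s^2 + 5.07*s + 1.93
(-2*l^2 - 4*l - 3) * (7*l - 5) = -14*l^3 - 18*l^2 - l + 15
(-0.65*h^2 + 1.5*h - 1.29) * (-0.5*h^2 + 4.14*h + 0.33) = 0.325*h^4 - 3.441*h^3 + 6.6405*h^2 - 4.8456*h - 0.4257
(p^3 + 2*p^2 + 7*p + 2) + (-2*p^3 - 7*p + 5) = -p^3 + 2*p^2 + 7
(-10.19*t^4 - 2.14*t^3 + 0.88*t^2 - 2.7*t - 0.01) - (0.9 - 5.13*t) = -10.19*t^4 - 2.14*t^3 + 0.88*t^2 + 2.43*t - 0.91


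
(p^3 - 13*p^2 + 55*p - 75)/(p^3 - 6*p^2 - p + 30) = (p - 5)/(p + 2)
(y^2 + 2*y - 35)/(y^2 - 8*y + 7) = (y^2 + 2*y - 35)/(y^2 - 8*y + 7)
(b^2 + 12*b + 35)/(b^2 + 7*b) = (b + 5)/b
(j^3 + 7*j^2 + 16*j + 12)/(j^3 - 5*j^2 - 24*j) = (j^2 + 4*j + 4)/(j*(j - 8))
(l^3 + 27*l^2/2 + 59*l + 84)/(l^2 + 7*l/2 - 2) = (2*l^2 + 19*l + 42)/(2*l - 1)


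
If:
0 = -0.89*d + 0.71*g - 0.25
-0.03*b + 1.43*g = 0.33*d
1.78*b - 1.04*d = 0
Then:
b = -0.20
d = -0.35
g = -0.08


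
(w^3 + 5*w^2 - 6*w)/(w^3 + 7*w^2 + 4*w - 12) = w/(w + 2)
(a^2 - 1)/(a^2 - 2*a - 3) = (a - 1)/(a - 3)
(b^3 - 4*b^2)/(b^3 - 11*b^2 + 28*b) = b/(b - 7)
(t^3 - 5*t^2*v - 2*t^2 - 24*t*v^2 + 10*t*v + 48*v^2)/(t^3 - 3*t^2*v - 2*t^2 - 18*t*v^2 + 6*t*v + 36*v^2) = (t - 8*v)/(t - 6*v)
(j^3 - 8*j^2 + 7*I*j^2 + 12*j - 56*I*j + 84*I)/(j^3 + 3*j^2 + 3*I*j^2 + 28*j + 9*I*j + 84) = (j^2 - 8*j + 12)/(j^2 + j*(3 - 4*I) - 12*I)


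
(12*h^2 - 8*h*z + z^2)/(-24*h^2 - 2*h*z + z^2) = (-2*h + z)/(4*h + z)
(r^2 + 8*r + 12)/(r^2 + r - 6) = (r^2 + 8*r + 12)/(r^2 + r - 6)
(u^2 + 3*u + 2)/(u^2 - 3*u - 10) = (u + 1)/(u - 5)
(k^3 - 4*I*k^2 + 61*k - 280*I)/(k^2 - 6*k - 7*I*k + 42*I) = (k^2 + 3*I*k + 40)/(k - 6)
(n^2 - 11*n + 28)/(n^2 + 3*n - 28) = (n - 7)/(n + 7)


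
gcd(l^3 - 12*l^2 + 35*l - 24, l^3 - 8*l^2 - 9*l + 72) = l^2 - 11*l + 24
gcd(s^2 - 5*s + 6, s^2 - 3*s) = s - 3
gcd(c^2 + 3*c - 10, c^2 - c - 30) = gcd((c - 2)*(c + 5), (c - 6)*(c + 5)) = c + 5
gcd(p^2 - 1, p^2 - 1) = p^2 - 1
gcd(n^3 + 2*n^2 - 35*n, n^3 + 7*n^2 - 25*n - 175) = n^2 + 2*n - 35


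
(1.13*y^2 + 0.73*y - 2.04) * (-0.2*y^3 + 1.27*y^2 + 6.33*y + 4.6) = -0.226*y^5 + 1.2891*y^4 + 8.488*y^3 + 7.2281*y^2 - 9.5552*y - 9.384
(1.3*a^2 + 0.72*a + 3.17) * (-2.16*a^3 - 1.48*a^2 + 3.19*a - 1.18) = -2.808*a^5 - 3.4792*a^4 - 3.7658*a^3 - 3.9288*a^2 + 9.2627*a - 3.7406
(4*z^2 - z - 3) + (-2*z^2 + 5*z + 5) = 2*z^2 + 4*z + 2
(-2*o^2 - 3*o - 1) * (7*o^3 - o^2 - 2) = -14*o^5 - 19*o^4 - 4*o^3 + 5*o^2 + 6*o + 2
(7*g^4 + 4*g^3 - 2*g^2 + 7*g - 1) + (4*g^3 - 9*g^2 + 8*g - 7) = 7*g^4 + 8*g^3 - 11*g^2 + 15*g - 8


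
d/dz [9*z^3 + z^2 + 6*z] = 27*z^2 + 2*z + 6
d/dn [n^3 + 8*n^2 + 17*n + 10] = 3*n^2 + 16*n + 17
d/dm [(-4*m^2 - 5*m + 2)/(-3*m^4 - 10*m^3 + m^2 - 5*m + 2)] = m*(-24*m^4 - 85*m^3 - 76*m^2 + 85*m - 20)/(9*m^8 + 60*m^7 + 94*m^6 + 10*m^5 + 89*m^4 - 50*m^3 + 29*m^2 - 20*m + 4)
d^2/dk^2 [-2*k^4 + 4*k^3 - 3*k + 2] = 24*k*(1 - k)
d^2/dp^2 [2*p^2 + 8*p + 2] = 4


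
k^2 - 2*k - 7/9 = (k - 7/3)*(k + 1/3)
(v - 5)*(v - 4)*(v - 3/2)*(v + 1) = v^4 - 19*v^3/2 + 23*v^2 + 7*v/2 - 30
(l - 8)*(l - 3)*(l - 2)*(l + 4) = l^4 - 9*l^3 - 6*l^2 + 136*l - 192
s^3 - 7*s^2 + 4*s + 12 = (s - 6)*(s - 2)*(s + 1)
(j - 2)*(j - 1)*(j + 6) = j^3 + 3*j^2 - 16*j + 12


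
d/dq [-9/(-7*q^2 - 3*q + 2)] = 9*(-14*q - 3)/(7*q^2 + 3*q - 2)^2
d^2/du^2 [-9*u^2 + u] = -18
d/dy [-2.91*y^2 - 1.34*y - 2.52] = -5.82*y - 1.34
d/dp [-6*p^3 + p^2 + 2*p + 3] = -18*p^2 + 2*p + 2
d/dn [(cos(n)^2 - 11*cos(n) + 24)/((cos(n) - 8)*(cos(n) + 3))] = -6*sin(n)/(cos(n) + 3)^2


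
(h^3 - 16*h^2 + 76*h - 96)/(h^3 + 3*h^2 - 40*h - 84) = (h^2 - 10*h + 16)/(h^2 + 9*h + 14)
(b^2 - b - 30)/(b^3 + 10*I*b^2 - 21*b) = (b^2 - b - 30)/(b*(b^2 + 10*I*b - 21))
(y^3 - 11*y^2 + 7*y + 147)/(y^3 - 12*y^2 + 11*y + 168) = (y - 7)/(y - 8)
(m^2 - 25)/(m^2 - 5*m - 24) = (25 - m^2)/(-m^2 + 5*m + 24)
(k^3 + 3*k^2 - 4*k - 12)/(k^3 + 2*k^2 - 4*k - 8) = (k + 3)/(k + 2)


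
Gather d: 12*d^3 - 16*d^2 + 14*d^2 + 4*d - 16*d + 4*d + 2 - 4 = 12*d^3 - 2*d^2 - 8*d - 2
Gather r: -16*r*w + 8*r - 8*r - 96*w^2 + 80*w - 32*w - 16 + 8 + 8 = -16*r*w - 96*w^2 + 48*w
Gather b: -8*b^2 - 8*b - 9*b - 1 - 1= -8*b^2 - 17*b - 2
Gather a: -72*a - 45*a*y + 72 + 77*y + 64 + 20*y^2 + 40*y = a*(-45*y - 72) + 20*y^2 + 117*y + 136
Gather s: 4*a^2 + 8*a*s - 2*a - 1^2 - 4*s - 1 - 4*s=4*a^2 - 2*a + s*(8*a - 8) - 2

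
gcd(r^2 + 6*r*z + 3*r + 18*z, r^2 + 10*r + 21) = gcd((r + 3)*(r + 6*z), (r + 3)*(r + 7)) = r + 3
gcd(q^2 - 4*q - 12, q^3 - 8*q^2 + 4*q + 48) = q^2 - 4*q - 12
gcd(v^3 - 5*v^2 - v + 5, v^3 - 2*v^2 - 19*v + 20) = v^2 - 6*v + 5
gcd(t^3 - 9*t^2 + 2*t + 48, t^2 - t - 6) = t^2 - t - 6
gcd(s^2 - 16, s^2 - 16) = s^2 - 16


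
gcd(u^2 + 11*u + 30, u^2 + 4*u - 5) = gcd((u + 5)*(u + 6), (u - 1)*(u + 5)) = u + 5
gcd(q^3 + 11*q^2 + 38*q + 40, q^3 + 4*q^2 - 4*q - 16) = q^2 + 6*q + 8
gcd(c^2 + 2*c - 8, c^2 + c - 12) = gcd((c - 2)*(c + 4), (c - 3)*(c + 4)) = c + 4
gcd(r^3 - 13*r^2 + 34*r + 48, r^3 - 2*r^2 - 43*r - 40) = r^2 - 7*r - 8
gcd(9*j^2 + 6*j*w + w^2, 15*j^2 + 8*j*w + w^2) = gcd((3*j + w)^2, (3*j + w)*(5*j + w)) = 3*j + w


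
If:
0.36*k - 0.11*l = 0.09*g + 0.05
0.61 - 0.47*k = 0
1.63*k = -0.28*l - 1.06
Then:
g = 18.50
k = 1.30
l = -11.34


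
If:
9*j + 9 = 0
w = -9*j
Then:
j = -1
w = 9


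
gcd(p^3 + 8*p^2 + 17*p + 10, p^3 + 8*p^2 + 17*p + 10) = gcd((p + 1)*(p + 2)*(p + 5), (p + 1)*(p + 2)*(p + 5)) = p^3 + 8*p^2 + 17*p + 10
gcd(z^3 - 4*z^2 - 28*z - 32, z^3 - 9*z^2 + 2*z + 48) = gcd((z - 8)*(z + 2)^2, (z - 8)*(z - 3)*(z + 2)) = z^2 - 6*z - 16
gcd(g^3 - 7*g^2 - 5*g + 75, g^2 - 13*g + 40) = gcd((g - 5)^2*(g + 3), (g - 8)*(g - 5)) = g - 5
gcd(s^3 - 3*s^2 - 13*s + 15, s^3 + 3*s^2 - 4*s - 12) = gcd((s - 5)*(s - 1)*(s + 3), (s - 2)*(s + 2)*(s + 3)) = s + 3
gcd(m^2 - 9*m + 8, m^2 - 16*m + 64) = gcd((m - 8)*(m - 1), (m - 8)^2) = m - 8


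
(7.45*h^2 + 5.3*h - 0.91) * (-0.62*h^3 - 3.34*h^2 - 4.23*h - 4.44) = -4.619*h^5 - 28.169*h^4 - 48.6513*h^3 - 52.4576*h^2 - 19.6827*h + 4.0404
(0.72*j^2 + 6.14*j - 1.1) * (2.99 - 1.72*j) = -1.2384*j^3 - 8.408*j^2 + 20.2506*j - 3.289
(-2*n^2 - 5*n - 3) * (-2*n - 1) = 4*n^3 + 12*n^2 + 11*n + 3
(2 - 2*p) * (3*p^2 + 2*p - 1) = -6*p^3 + 2*p^2 + 6*p - 2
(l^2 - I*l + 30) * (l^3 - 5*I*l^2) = l^5 - 6*I*l^4 + 25*l^3 - 150*I*l^2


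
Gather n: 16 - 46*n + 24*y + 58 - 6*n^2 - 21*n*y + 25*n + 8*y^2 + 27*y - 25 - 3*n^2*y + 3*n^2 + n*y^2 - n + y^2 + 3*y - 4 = n^2*(-3*y - 3) + n*(y^2 - 21*y - 22) + 9*y^2 + 54*y + 45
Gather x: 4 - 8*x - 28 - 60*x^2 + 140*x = -60*x^2 + 132*x - 24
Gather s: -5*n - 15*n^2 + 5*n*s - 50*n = -15*n^2 + 5*n*s - 55*n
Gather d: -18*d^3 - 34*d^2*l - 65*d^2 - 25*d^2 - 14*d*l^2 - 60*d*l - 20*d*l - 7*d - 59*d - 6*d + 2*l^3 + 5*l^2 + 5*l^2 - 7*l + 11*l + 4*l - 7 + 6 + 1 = -18*d^3 + d^2*(-34*l - 90) + d*(-14*l^2 - 80*l - 72) + 2*l^3 + 10*l^2 + 8*l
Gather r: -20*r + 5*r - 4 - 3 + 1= -15*r - 6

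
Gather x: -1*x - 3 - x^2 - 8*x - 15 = -x^2 - 9*x - 18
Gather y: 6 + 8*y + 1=8*y + 7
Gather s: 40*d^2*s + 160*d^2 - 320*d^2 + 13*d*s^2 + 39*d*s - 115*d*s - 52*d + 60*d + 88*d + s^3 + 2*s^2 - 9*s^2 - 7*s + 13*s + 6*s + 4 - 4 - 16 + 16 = -160*d^2 + 96*d + s^3 + s^2*(13*d - 7) + s*(40*d^2 - 76*d + 12)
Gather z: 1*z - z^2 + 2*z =-z^2 + 3*z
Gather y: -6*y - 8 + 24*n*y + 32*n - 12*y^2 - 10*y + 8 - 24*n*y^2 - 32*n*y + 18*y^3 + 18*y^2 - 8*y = 32*n + 18*y^3 + y^2*(6 - 24*n) + y*(-8*n - 24)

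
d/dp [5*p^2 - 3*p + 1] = 10*p - 3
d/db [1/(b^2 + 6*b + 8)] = 2*(-b - 3)/(b^2 + 6*b + 8)^2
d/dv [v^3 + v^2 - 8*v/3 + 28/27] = 3*v^2 + 2*v - 8/3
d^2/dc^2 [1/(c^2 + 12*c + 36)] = 6/(c^4 + 24*c^3 + 216*c^2 + 864*c + 1296)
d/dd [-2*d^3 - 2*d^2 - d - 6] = -6*d^2 - 4*d - 1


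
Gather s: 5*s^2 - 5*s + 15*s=5*s^2 + 10*s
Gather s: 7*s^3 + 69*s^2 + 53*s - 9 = 7*s^3 + 69*s^2 + 53*s - 9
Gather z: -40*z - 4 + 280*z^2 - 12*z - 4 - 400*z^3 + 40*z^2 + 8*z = -400*z^3 + 320*z^2 - 44*z - 8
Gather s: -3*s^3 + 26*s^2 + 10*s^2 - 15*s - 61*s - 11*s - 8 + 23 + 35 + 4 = -3*s^3 + 36*s^2 - 87*s + 54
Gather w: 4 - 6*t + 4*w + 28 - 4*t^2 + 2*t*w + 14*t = -4*t^2 + 8*t + w*(2*t + 4) + 32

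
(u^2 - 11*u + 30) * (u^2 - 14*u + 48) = u^4 - 25*u^3 + 232*u^2 - 948*u + 1440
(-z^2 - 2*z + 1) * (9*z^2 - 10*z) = -9*z^4 - 8*z^3 + 29*z^2 - 10*z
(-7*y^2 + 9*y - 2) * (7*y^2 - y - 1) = -49*y^4 + 70*y^3 - 16*y^2 - 7*y + 2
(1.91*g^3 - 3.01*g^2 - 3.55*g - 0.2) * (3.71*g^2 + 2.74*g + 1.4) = 7.0861*g^5 - 5.9337*g^4 - 18.7439*g^3 - 14.683*g^2 - 5.518*g - 0.28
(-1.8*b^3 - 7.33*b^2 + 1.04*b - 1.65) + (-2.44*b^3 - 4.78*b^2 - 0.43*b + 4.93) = -4.24*b^3 - 12.11*b^2 + 0.61*b + 3.28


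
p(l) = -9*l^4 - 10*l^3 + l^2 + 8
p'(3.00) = -1236.00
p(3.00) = -982.00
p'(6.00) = -8844.00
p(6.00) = -13780.00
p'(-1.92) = 140.37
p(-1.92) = -39.84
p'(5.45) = -6707.81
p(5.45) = -9521.23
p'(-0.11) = -0.54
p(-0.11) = 8.02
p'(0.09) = -0.09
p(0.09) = 8.00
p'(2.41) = -673.33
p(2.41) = -429.77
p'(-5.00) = 3740.00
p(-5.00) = -4342.00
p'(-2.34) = 292.32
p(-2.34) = -128.24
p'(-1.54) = 57.25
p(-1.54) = -3.73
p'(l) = -36*l^3 - 30*l^2 + 2*l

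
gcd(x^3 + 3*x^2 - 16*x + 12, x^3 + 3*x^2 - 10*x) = x - 2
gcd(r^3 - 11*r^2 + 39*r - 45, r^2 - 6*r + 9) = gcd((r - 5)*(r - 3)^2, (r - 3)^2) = r^2 - 6*r + 9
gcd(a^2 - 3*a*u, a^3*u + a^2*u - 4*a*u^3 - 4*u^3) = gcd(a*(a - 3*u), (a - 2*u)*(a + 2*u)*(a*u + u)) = 1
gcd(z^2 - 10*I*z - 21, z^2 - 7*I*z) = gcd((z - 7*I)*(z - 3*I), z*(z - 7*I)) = z - 7*I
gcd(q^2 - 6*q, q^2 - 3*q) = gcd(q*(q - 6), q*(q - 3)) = q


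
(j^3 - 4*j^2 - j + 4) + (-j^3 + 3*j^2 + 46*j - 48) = -j^2 + 45*j - 44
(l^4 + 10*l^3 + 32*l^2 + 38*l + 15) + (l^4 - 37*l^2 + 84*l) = 2*l^4 + 10*l^3 - 5*l^2 + 122*l + 15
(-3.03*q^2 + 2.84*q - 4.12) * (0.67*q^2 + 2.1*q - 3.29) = -2.0301*q^4 - 4.4602*q^3 + 13.1723*q^2 - 17.9956*q + 13.5548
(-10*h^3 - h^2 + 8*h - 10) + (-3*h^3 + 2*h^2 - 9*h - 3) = -13*h^3 + h^2 - h - 13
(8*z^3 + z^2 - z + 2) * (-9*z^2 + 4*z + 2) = -72*z^5 + 23*z^4 + 29*z^3 - 20*z^2 + 6*z + 4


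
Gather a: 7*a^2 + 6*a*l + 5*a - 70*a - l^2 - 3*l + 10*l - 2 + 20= 7*a^2 + a*(6*l - 65) - l^2 + 7*l + 18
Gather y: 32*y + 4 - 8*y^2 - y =-8*y^2 + 31*y + 4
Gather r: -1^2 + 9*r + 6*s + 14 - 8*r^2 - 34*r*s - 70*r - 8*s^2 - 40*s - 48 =-8*r^2 + r*(-34*s - 61) - 8*s^2 - 34*s - 35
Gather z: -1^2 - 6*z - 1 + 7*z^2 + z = 7*z^2 - 5*z - 2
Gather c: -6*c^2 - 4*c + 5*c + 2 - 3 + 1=-6*c^2 + c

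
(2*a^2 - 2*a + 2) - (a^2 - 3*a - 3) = a^2 + a + 5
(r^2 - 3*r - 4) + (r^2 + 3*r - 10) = 2*r^2 - 14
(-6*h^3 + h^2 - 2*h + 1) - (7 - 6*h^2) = -6*h^3 + 7*h^2 - 2*h - 6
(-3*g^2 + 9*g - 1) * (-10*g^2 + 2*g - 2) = 30*g^4 - 96*g^3 + 34*g^2 - 20*g + 2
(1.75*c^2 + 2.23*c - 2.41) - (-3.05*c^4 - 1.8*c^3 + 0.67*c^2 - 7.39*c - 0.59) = 3.05*c^4 + 1.8*c^3 + 1.08*c^2 + 9.62*c - 1.82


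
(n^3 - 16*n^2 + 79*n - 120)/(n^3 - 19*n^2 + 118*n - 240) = (n - 3)/(n - 6)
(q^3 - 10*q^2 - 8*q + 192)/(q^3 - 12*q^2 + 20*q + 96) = (q + 4)/(q + 2)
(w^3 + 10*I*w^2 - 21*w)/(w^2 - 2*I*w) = (w^2 + 10*I*w - 21)/(w - 2*I)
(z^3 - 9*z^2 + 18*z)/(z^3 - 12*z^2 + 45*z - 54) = z/(z - 3)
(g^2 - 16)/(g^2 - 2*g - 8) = (g + 4)/(g + 2)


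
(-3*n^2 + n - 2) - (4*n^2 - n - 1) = -7*n^2 + 2*n - 1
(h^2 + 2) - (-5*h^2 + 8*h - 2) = 6*h^2 - 8*h + 4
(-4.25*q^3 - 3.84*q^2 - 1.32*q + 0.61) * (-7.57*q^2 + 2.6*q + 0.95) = 32.1725*q^5 + 18.0188*q^4 - 4.0291*q^3 - 11.6977*q^2 + 0.332*q + 0.5795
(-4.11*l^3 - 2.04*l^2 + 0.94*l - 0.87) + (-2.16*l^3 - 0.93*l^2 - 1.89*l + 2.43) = -6.27*l^3 - 2.97*l^2 - 0.95*l + 1.56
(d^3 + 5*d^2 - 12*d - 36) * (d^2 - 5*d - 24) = d^5 - 61*d^3 - 96*d^2 + 468*d + 864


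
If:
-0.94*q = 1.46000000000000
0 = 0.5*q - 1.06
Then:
No Solution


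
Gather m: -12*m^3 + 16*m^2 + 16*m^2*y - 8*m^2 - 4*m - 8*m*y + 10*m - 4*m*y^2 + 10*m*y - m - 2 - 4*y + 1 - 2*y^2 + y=-12*m^3 + m^2*(16*y + 8) + m*(-4*y^2 + 2*y + 5) - 2*y^2 - 3*y - 1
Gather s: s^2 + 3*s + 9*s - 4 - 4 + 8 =s^2 + 12*s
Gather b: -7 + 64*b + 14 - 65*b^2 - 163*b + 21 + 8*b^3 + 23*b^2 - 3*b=8*b^3 - 42*b^2 - 102*b + 28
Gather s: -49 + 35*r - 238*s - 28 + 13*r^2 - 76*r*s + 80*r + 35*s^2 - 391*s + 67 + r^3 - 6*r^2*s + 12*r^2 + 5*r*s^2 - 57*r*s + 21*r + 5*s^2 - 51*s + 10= r^3 + 25*r^2 + 136*r + s^2*(5*r + 40) + s*(-6*r^2 - 133*r - 680)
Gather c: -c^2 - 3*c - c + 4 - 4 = -c^2 - 4*c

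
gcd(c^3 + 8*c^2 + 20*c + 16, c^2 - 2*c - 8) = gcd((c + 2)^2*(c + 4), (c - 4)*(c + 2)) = c + 2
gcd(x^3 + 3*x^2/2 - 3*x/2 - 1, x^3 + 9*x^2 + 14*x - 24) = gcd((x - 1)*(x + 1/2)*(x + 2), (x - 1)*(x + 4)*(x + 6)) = x - 1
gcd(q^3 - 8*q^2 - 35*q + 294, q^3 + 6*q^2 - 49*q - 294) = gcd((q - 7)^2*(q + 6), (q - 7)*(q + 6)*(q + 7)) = q^2 - q - 42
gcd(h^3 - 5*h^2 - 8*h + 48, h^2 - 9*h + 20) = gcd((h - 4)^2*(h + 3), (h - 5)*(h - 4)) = h - 4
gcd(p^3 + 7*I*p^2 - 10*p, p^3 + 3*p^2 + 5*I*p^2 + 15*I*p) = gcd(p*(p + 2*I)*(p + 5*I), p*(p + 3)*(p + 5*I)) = p^2 + 5*I*p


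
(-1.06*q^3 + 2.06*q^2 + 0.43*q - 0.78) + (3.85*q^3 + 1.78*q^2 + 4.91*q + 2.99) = 2.79*q^3 + 3.84*q^2 + 5.34*q + 2.21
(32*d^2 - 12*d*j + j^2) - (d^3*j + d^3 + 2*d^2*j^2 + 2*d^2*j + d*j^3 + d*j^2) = -d^3*j - d^3 - 2*d^2*j^2 - 2*d^2*j + 32*d^2 - d*j^3 - d*j^2 - 12*d*j + j^2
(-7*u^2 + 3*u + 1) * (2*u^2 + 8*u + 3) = -14*u^4 - 50*u^3 + 5*u^2 + 17*u + 3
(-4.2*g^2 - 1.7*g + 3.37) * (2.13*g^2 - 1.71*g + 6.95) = -8.946*g^4 + 3.561*g^3 - 19.1049*g^2 - 17.5777*g + 23.4215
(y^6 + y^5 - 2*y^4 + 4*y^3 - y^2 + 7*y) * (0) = 0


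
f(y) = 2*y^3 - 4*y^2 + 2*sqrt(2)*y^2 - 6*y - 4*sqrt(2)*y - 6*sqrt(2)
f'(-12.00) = 880.46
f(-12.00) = -3493.31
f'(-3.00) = 49.37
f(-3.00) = -38.06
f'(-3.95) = 91.21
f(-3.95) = -103.98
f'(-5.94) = 213.96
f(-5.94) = -399.75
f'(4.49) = 98.78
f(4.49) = 96.59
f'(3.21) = 42.65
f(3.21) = 8.18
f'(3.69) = 61.39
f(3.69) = 33.04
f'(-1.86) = 13.46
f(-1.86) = -3.73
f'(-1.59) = 7.24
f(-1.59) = -0.95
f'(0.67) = -10.53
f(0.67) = -16.22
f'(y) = 6*y^2 - 8*y + 4*sqrt(2)*y - 6 - 4*sqrt(2)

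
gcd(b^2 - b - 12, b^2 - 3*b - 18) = b + 3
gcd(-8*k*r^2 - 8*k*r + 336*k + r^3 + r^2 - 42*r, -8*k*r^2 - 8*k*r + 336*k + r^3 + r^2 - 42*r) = -8*k*r^2 - 8*k*r + 336*k + r^3 + r^2 - 42*r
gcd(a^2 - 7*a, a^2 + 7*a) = a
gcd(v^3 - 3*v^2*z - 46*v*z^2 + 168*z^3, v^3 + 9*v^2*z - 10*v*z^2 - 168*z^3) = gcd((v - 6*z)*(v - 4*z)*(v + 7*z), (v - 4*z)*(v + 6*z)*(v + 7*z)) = -v^2 - 3*v*z + 28*z^2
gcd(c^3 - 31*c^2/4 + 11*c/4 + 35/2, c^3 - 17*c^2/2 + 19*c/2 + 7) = c^2 - 9*c + 14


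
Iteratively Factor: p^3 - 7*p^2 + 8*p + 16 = (p + 1)*(p^2 - 8*p + 16) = (p - 4)*(p + 1)*(p - 4)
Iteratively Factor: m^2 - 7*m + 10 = (m - 5)*(m - 2)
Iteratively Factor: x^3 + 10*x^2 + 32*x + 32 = (x + 2)*(x^2 + 8*x + 16) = (x + 2)*(x + 4)*(x + 4)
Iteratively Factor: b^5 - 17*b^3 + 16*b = (b + 4)*(b^4 - 4*b^3 - b^2 + 4*b) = (b + 1)*(b + 4)*(b^3 - 5*b^2 + 4*b) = (b - 1)*(b + 1)*(b + 4)*(b^2 - 4*b) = b*(b - 1)*(b + 1)*(b + 4)*(b - 4)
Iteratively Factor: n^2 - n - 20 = (n + 4)*(n - 5)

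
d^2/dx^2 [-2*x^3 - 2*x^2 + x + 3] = -12*x - 4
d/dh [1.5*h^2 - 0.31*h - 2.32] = 3.0*h - 0.31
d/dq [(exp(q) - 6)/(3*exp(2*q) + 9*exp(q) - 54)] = (12 - exp(q))*exp(2*q)/(3*(exp(4*q) + 6*exp(3*q) - 27*exp(2*q) - 108*exp(q) + 324))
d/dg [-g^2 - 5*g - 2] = -2*g - 5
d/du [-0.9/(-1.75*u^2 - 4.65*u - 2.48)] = (-3.15*u - 4.185)/(1.75*u^2 + 4.65*u + 2.48)^2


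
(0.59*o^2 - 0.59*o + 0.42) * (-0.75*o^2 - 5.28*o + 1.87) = -0.4425*o^4 - 2.6727*o^3 + 3.9035*o^2 - 3.3209*o + 0.7854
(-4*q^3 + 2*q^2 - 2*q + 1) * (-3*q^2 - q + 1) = 12*q^5 - 2*q^4 + q^2 - 3*q + 1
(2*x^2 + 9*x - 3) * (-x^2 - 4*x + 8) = -2*x^4 - 17*x^3 - 17*x^2 + 84*x - 24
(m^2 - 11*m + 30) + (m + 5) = m^2 - 10*m + 35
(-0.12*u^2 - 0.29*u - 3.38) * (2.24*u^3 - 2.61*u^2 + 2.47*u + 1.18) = -0.2688*u^5 - 0.3364*u^4 - 7.1107*u^3 + 7.9639*u^2 - 8.6908*u - 3.9884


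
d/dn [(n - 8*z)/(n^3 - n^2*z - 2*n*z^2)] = (-n*(-n^2 + n*z + 2*z^2) + (n - 8*z)*(-3*n^2 + 2*n*z + 2*z^2))/(n^2*(-n^2 + n*z + 2*z^2)^2)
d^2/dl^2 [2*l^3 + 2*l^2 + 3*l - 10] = 12*l + 4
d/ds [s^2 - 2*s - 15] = 2*s - 2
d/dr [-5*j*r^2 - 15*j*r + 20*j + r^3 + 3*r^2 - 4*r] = -10*j*r - 15*j + 3*r^2 + 6*r - 4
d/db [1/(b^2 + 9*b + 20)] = (-2*b - 9)/(b^2 + 9*b + 20)^2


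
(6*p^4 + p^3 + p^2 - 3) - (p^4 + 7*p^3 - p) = 5*p^4 - 6*p^3 + p^2 + p - 3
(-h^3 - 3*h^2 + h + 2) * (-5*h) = 5*h^4 + 15*h^3 - 5*h^2 - 10*h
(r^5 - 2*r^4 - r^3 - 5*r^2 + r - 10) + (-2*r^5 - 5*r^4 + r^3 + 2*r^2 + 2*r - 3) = -r^5 - 7*r^4 - 3*r^2 + 3*r - 13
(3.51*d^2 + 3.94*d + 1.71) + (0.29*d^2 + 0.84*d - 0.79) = 3.8*d^2 + 4.78*d + 0.92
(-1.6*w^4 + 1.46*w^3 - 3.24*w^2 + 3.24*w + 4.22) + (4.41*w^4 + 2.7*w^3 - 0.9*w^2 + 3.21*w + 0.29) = 2.81*w^4 + 4.16*w^3 - 4.14*w^2 + 6.45*w + 4.51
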